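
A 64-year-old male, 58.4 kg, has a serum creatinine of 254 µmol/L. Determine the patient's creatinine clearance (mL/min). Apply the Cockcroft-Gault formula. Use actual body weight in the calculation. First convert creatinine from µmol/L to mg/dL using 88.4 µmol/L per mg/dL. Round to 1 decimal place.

21.5 mL/min

SCr = 254 / 88.4 = 2.873 mg/dL
CrCl = (140 − 64) × 58.4 / (72 × 2.873) = 4438.4 / 206.86 ≈ 21.5 mL/min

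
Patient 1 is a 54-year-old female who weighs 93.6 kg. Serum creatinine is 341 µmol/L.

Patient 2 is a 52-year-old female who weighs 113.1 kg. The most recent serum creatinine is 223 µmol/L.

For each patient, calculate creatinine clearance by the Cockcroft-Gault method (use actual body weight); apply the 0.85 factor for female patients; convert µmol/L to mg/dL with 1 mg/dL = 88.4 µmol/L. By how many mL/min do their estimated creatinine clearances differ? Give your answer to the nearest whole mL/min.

Patient 1: SCr = 341 / 88.4 = 3.857 mg/dL
Patient 1: CrCl = (140 − 54) × 93.6 / (72 × 3.857) × 0.85 = 8049.6 / 277.70 × 0.85 ≈ 24.6 mL/min
Patient 2: SCr = 223 / 88.4 = 2.523 mg/dL
Patient 2: CrCl = (140 − 52) × 113.1 / (72 × 2.523) × 0.85 = 9952.8 / 181.66 × 0.85 ≈ 46.6 mL/min
|24.6 − 46.6| = 22.0 mL/min

22 mL/min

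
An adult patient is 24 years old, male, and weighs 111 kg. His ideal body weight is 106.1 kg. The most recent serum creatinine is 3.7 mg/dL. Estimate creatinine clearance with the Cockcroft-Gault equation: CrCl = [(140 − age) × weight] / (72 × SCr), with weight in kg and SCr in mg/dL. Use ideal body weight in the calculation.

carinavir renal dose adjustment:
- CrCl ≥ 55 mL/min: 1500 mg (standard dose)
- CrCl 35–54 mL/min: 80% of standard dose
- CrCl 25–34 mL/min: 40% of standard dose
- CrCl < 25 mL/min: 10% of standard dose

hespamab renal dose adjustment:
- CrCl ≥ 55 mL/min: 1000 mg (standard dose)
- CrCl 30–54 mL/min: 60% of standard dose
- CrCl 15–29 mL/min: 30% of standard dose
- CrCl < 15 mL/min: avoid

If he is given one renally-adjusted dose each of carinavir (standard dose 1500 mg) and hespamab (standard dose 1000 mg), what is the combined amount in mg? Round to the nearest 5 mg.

1800 mg

CrCl = (140 − 24) × 106.1 / (72 × 3.7) = 12307.6 / 266.40 ≈ 46.2 mL/min
CrCl ≈ 46 mL/min.
carinavir: 35–54 mL/min → 80% of 1500 mg = 1200 mg.
hespamab: 30–54 mL/min → 60% of 1000 mg = 600 mg.
Total = 1200 + 600 = 1800 mg.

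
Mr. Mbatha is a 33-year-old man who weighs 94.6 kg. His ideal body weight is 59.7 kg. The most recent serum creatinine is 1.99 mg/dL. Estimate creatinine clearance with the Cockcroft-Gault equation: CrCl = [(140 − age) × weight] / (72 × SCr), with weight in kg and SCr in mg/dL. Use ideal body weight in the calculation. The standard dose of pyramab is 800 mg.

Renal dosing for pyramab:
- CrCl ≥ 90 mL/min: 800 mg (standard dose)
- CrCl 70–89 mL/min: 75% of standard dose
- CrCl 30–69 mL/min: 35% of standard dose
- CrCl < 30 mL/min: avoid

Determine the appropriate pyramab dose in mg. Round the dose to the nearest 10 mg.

280 mg

CrCl = (140 − 33) × 59.7 / (72 × 1.99) = 6387.9 / 143.28 ≈ 44.6 mL/min
CrCl ≈ 45 mL/min → bracket 30–69 mL/min.
35% of 800 mg = 280 mg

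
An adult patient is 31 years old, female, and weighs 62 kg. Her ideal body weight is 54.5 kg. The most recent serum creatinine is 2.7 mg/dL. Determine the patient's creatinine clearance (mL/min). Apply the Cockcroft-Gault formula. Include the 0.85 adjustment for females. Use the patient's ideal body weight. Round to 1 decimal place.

26.0 mL/min

CrCl = (140 − 31) × 54.5 / (72 × 2.7) × 0.85 = 5940.5 / 194.40 × 0.85 ≈ 26.0 mL/min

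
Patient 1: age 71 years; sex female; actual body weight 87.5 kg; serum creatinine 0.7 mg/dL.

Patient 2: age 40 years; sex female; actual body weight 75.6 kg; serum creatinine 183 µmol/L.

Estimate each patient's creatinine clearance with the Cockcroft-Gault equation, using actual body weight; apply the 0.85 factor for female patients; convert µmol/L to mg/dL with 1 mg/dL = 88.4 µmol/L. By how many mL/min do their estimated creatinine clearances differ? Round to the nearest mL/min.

Patient 1: CrCl = (140 − 71) × 87.5 / (72 × 0.7) × 0.85 = 6037.5 / 50.40 × 0.85 ≈ 101.8 mL/min
Patient 2: SCr = 183 / 88.4 = 2.07 mg/dL
Patient 2: CrCl = (140 − 40) × 75.6 / (72 × 2.07) × 0.85 = 7560.0 / 149.04 × 0.85 ≈ 43.1 mL/min
|101.8 − 43.1| = 58.7 mL/min

59 mL/min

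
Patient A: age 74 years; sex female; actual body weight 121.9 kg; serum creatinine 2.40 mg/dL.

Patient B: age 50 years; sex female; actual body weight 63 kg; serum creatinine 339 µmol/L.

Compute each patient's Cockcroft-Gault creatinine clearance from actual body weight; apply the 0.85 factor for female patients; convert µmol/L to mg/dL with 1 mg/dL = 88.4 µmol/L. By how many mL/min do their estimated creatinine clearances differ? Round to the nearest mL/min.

Patient A: CrCl = (140 − 74) × 121.9 / (72 × 2.4) × 0.85 = 8045.4 / 172.80 × 0.85 ≈ 39.6 mL/min
Patient B: SCr = 339 / 88.4 = 3.835 mg/dL
Patient B: CrCl = (140 − 50) × 63 / (72 × 3.835) × 0.85 = 5670.0 / 276.12 × 0.85 ≈ 17.5 mL/min
|39.6 − 17.5| = 22.1 mL/min

22 mL/min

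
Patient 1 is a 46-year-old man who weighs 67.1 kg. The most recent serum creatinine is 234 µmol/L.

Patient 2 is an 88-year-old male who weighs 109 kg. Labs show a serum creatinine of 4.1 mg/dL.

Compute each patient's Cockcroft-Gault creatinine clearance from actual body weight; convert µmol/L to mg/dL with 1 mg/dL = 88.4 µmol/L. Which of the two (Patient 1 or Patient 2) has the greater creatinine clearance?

Patient 1

Patient 1: SCr = 234 / 88.4 = 2.647 mg/dL
Patient 1: CrCl = (140 − 46) × 67.1 / (72 × 2.647) = 6307.4 / 190.58 ≈ 33.1 mL/min
Patient 2: CrCl = (140 − 88) × 109 / (72 × 4.1) = 5668.0 / 295.20 ≈ 19.2 mL/min
33.1 vs 19.2 mL/min → Patient 1 is higher.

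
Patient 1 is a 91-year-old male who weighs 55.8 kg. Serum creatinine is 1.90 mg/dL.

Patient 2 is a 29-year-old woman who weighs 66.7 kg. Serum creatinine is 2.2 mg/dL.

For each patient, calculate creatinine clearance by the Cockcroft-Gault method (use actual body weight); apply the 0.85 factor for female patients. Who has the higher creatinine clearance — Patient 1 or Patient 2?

Patient 1: CrCl = (140 − 91) × 55.8 / (72 × 1.9) = 2734.2 / 136.80 ≈ 20.0 mL/min
Patient 2: CrCl = (140 − 29) × 66.7 / (72 × 2.2) × 0.85 = 7403.7 / 158.40 × 0.85 ≈ 39.7 mL/min
20.0 vs 39.7 mL/min → Patient 2 is higher.

Patient 2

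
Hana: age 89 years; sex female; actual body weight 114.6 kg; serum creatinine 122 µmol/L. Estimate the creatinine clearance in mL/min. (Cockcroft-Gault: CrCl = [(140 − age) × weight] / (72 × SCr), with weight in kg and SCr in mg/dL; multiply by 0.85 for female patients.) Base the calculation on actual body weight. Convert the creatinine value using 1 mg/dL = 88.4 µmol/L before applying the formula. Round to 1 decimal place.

50.0 mL/min

SCr = 122 / 88.4 = 1.38 mg/dL
CrCl = (140 − 89) × 114.6 / (72 × 1.38) × 0.85 = 5844.6 / 99.36 × 0.85 ≈ 50.0 mL/min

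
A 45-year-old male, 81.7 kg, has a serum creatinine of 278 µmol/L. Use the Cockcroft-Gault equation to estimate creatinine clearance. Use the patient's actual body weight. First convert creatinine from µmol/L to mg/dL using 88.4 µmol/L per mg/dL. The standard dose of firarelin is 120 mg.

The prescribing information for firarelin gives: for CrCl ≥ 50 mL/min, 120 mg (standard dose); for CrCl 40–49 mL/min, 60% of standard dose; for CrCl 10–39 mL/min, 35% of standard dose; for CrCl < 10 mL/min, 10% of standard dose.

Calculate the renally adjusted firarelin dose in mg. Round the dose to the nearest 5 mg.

SCr = 278 / 88.4 = 3.145 mg/dL
CrCl = (140 − 45) × 81.7 / (72 × 3.145) = 7761.5 / 226.44 ≈ 34.3 mL/min
CrCl ≈ 34 mL/min → bracket 10–39 mL/min.
35% of 120 mg = 42 mg → 40 mg

40 mg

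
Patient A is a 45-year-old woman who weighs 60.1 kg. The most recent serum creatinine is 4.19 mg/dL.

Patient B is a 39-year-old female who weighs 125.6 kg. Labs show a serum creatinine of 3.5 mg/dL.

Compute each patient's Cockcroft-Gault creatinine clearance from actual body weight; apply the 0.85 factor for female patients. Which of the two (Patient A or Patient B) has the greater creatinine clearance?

Patient A: CrCl = (140 − 45) × 60.1 / (72 × 4.19) × 0.85 = 5709.5 / 301.68 × 0.85 ≈ 16.1 mL/min
Patient B: CrCl = (140 − 39) × 125.6 / (72 × 3.5) × 0.85 = 12685.6 / 252.00 × 0.85 ≈ 42.8 mL/min
16.1 vs 42.8 mL/min → Patient B is higher.

Patient B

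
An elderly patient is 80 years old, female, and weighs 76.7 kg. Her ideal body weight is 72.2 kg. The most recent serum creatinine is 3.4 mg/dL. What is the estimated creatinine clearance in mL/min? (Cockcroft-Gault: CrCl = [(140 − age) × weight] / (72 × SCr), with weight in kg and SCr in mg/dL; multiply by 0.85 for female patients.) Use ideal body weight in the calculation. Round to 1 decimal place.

CrCl = (140 − 80) × 72.2 / (72 × 3.4) × 0.85 = 4332.0 / 244.80 × 0.85 ≈ 15.0 mL/min

15.0 mL/min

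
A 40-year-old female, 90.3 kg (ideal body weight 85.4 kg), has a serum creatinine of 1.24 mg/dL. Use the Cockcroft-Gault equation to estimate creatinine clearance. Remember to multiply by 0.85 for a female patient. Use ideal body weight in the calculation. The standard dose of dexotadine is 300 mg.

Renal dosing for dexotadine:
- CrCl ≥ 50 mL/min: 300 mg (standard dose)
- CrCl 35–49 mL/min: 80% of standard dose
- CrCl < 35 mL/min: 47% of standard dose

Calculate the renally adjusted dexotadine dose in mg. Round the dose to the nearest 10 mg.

300 mg

CrCl = (140 − 40) × 85.4 / (72 × 1.24) × 0.85 = 8540.0 / 89.28 × 0.85 ≈ 81.3 mL/min
CrCl ≈ 81 mL/min → bracket ≥ 50 mL/min.
100% of 300 mg = 300 mg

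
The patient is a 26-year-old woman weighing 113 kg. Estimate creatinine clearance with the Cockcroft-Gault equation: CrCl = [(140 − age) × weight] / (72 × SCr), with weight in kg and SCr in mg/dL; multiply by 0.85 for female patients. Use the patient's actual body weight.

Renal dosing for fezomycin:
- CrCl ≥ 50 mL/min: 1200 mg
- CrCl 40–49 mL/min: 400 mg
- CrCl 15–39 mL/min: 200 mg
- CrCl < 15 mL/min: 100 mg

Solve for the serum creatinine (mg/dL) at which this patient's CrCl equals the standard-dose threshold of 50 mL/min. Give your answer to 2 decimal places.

Standard dose requires CrCl ≥ 50 mL/min.
Set (140 − 26) × 113 × 0.85 / (72 × SCr) = 50
SCr = (140 − 26) × 113 × 0.85 / (72 × 50) = 3.042 mg/dL

3.04 mg/dL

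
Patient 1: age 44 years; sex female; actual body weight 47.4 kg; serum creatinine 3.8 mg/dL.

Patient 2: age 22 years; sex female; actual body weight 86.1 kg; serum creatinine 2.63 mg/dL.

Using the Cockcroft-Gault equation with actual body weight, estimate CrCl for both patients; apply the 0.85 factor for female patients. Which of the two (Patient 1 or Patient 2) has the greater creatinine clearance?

Patient 1: CrCl = (140 − 44) × 47.4 / (72 × 3.8) × 0.85 = 4550.4 / 273.60 × 0.85 ≈ 14.1 mL/min
Patient 2: CrCl = (140 − 22) × 86.1 / (72 × 2.63) × 0.85 = 10159.8 / 189.36 × 0.85 ≈ 45.6 mL/min
14.1 vs 45.6 mL/min → Patient 2 is higher.

Patient 2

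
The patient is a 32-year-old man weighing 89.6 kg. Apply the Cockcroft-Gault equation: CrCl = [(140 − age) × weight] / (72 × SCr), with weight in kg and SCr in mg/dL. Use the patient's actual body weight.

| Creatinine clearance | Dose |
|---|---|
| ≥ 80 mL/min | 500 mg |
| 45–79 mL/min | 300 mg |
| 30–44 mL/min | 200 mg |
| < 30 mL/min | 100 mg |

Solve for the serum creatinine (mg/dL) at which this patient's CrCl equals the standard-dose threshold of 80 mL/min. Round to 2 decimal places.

Standard dose requires CrCl ≥ 80 mL/min.
Set (140 − 32) × 89.6 / (72 × SCr) = 80
SCr = (140 − 32) × 89.6 / (72 × 80) = 1.680 mg/dL

1.68 mg/dL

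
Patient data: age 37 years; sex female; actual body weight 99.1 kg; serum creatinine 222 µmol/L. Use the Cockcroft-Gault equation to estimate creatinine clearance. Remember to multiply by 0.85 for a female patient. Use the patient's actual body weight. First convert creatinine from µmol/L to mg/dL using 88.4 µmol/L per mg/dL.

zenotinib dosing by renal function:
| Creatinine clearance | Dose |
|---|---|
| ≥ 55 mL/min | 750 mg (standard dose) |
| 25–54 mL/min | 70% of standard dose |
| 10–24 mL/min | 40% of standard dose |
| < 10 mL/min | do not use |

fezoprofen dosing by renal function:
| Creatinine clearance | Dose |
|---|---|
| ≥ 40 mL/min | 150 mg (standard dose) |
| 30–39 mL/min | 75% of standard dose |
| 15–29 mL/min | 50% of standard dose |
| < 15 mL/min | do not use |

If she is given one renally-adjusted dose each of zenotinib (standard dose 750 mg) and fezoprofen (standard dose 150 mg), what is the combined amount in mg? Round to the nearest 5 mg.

SCr = 222 / 88.4 = 2.511 mg/dL
CrCl = (140 − 37) × 99.1 / (72 × 2.511) × 0.85 = 10207.3 / 180.79 × 0.85 ≈ 48.0 mL/min
CrCl ≈ 48 mL/min.
zenotinib: 25–54 mL/min → 70% of 750 mg = 525 mg.
fezoprofen: ≥ 40 mL/min → 100% of 150 mg = 150 mg.
Total = 525 + 150 = 675 mg.

675 mg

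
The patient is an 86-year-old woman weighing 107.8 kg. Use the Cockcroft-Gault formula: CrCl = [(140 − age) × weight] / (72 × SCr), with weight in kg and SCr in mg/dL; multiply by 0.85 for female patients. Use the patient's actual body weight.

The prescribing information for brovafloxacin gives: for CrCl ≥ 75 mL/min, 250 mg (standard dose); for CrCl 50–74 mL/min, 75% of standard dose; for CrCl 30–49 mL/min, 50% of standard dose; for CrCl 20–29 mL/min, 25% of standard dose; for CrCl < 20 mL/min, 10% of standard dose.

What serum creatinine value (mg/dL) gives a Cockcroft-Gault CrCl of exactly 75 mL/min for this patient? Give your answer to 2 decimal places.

Standard dose requires CrCl ≥ 75 mL/min.
Set (140 − 86) × 107.8 × 0.85 / (72 × SCr) = 75
SCr = (140 − 86) × 107.8 × 0.85 / (72 × 75) = 0.916 mg/dL

0.92 mg/dL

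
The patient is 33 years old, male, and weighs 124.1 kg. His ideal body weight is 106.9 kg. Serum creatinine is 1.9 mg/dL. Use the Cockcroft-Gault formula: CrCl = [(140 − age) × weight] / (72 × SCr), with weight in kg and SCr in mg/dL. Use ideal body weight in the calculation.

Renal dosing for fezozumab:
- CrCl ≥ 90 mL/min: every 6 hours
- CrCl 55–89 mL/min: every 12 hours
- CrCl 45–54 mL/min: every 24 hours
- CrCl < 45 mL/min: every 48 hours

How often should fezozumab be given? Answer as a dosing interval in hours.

CrCl = (140 − 33) × 106.9 / (72 × 1.9) = 11438.3 / 136.80 ≈ 83.6 mL/min
CrCl ≈ 84 mL/min → bracket 55–89 mL/min → every 12 hours.

every 12 hours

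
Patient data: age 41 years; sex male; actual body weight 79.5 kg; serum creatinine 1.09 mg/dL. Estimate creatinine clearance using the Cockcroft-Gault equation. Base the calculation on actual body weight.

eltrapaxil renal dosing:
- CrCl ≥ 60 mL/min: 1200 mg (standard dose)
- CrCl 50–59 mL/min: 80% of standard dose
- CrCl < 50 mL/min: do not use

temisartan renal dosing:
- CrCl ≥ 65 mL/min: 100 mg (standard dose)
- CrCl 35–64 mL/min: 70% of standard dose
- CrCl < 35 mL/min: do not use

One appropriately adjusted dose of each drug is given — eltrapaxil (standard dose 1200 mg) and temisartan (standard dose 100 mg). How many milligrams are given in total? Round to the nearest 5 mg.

CrCl = (140 − 41) × 79.5 / (72 × 1.09) = 7870.5 / 78.48 ≈ 100.3 mL/min
CrCl ≈ 100 mL/min.
eltrapaxil: ≥ 60 mL/min → 100% of 1200 mg = 1200 mg.
temisartan: ≥ 65 mL/min → 100% of 100 mg = 100 mg.
Total = 1200 + 100 = 1300 mg.

1300 mg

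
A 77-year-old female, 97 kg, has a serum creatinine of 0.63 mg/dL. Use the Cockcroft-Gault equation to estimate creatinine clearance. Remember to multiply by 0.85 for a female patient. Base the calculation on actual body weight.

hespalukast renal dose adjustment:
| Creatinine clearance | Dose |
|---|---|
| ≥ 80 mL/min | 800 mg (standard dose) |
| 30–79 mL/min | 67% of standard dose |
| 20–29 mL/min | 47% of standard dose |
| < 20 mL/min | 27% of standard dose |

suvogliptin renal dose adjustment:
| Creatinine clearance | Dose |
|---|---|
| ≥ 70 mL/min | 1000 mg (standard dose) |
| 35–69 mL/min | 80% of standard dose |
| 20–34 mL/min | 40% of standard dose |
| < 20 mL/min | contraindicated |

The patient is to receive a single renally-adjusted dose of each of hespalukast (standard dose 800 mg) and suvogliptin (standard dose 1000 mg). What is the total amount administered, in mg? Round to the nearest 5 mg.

1800 mg

CrCl = (140 − 77) × 97 / (72 × 0.63) × 0.85 = 6111.0 / 45.36 × 0.85 ≈ 114.5 mL/min
CrCl ≈ 115 mL/min.
hespalukast: ≥ 80 mL/min → 100% of 800 mg = 800 mg.
suvogliptin: ≥ 70 mL/min → 100% of 1000 mg = 1000 mg.
Total = 800 + 1000 = 1800 mg.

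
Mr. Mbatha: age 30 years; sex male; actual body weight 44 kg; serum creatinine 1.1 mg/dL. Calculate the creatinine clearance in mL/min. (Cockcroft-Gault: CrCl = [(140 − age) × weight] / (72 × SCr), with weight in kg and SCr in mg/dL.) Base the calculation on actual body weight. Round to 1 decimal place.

CrCl = (140 − 30) × 44 / (72 × 1.1) = 4840.0 / 79.20 ≈ 61.1 mL/min

61.1 mL/min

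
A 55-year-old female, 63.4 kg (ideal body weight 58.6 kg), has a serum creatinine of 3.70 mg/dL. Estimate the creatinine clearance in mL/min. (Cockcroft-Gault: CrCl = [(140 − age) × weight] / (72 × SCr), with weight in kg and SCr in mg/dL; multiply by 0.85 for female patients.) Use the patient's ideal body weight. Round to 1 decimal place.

15.9 mL/min

CrCl = (140 − 55) × 58.6 / (72 × 3.7) × 0.85 = 4981.0 / 266.40 × 0.85 ≈ 15.9 mL/min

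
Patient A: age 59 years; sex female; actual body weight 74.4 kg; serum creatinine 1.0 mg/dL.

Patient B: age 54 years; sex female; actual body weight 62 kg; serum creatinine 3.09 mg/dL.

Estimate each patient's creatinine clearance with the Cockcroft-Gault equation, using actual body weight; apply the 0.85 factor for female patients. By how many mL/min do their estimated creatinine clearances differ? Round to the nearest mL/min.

Patient A: CrCl = (140 − 59) × 74.4 / (72 × 1) × 0.85 = 6026.4 / 72.00 × 0.85 ≈ 71.1 mL/min
Patient B: CrCl = (140 − 54) × 62 / (72 × 3.09) × 0.85 = 5332.0 / 222.48 × 0.85 ≈ 20.4 mL/min
|71.1 − 20.4| = 50.7 mL/min

51 mL/min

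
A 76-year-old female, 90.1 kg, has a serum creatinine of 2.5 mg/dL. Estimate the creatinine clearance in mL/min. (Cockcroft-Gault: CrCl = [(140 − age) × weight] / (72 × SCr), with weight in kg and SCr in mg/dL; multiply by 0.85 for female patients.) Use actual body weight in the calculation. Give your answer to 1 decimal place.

27.2 mL/min

CrCl = (140 − 76) × 90.1 / (72 × 2.5) × 0.85 = 5766.4 / 180.00 × 0.85 ≈ 27.2 mL/min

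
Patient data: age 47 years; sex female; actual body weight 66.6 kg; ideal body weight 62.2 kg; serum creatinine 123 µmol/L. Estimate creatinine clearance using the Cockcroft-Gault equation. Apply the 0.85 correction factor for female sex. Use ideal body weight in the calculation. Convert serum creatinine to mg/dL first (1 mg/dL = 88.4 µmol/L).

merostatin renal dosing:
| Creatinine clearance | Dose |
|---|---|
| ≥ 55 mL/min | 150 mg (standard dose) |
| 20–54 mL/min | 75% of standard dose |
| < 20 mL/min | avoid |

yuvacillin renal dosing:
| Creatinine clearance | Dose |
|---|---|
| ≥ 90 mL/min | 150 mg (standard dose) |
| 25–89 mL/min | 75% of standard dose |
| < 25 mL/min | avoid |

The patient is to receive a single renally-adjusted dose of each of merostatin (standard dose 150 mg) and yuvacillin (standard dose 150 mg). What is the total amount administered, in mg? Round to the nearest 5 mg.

SCr = 123 / 88.4 = 1.391 mg/dL
CrCl = (140 − 47) × 62.2 / (72 × 1.391) × 0.85 = 5784.6 / 100.15 × 0.85 ≈ 49.1 mL/min
CrCl ≈ 49 mL/min.
merostatin: 20–54 mL/min → 75% of 150 mg = 112.5 mg.
yuvacillin: 25–89 mL/min → 75% of 150 mg = 112.5 mg.
Total = 112.5 + 112.5 = 225 mg.

225 mg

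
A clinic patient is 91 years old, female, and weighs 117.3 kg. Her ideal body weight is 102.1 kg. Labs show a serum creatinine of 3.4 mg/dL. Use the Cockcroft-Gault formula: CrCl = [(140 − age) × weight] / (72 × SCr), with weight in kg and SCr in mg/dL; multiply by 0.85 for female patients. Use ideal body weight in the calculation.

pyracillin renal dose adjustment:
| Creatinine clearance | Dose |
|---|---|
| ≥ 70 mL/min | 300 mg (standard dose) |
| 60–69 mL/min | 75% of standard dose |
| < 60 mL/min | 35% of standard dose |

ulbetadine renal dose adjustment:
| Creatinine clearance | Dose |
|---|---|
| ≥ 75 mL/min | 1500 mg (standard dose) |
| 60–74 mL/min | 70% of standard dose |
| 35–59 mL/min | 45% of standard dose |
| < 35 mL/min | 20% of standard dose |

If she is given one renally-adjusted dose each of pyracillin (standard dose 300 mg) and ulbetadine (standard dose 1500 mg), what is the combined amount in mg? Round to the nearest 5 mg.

CrCl = (140 − 91) × 102.1 / (72 × 3.4) × 0.85 = 5002.9 / 244.80 × 0.85 ≈ 17.4 mL/min
CrCl ≈ 17 mL/min.
pyracillin: < 60 mL/min → 35% of 300 mg = 105 mg.
ulbetadine: < 35 mL/min → 20% of 1500 mg = 300 mg.
Total = 105 + 300 = 405 mg.

405 mg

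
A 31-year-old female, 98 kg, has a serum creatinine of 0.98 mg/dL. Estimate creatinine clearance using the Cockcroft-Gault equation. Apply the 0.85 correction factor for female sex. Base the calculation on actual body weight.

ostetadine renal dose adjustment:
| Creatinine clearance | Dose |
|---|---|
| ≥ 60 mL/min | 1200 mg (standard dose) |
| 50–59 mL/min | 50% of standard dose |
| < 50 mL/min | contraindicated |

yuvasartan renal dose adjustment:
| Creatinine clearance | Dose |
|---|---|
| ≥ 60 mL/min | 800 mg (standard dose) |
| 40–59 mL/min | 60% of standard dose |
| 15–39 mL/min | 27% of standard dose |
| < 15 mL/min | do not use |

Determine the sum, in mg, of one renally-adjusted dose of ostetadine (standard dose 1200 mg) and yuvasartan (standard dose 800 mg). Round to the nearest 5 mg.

CrCl = (140 − 31) × 98 / (72 × 0.98) × 0.85 = 10682.0 / 70.56 × 0.85 ≈ 128.7 mL/min
CrCl ≈ 129 mL/min.
ostetadine: ≥ 60 mL/min → 100% of 1200 mg = 1200 mg.
yuvasartan: ≥ 60 mL/min → 100% of 800 mg = 800 mg.
Total = 1200 + 800 = 2000 mg.

2000 mg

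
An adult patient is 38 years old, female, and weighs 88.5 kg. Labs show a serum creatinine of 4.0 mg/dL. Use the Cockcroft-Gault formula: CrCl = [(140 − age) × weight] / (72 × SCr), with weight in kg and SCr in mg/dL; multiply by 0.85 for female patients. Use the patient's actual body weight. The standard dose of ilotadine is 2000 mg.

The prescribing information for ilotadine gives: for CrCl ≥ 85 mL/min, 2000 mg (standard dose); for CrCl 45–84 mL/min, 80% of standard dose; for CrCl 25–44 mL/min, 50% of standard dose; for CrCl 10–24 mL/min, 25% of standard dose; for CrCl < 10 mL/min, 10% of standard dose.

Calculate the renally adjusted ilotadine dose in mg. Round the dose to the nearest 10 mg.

1000 mg

CrCl = (140 − 38) × 88.5 / (72 × 4) × 0.85 = 9027.0 / 288.00 × 0.85 ≈ 26.6 mL/min
CrCl ≈ 27 mL/min → bracket 25–44 mL/min.
50% of 2000 mg = 1000 mg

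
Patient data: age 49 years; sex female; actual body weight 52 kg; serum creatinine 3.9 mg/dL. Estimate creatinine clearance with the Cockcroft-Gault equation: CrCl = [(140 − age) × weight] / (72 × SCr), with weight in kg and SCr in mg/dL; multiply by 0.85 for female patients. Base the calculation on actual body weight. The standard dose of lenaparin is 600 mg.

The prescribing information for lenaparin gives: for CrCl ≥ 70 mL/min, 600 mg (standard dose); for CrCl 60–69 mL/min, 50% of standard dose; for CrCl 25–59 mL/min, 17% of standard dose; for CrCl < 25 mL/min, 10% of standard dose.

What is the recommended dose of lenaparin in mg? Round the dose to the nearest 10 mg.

60 mg

CrCl = (140 − 49) × 52 / (72 × 3.9) × 0.85 = 4732.0 / 280.80 × 0.85 ≈ 14.3 mL/min
CrCl ≈ 14 mL/min → bracket < 25 mL/min.
10% of 600 mg = 60 mg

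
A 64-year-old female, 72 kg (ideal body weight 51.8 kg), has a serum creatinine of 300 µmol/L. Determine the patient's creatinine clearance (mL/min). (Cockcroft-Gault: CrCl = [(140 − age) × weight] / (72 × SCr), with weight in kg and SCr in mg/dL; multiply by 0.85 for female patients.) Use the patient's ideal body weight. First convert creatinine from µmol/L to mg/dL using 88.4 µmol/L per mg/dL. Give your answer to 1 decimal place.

13.7 mL/min

SCr = 300 / 88.4 = 3.394 mg/dL
CrCl = (140 − 64) × 51.8 / (72 × 3.394) × 0.85 = 3936.8 / 244.37 × 0.85 ≈ 13.7 mL/min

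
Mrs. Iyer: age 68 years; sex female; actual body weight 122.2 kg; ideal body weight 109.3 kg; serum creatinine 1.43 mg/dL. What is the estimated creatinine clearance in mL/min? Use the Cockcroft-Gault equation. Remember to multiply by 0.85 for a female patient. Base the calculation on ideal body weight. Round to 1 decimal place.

CrCl = (140 − 68) × 109.3 / (72 × 1.43) × 0.85 = 7869.6 / 102.96 × 0.85 ≈ 65.0 mL/min

65.0 mL/min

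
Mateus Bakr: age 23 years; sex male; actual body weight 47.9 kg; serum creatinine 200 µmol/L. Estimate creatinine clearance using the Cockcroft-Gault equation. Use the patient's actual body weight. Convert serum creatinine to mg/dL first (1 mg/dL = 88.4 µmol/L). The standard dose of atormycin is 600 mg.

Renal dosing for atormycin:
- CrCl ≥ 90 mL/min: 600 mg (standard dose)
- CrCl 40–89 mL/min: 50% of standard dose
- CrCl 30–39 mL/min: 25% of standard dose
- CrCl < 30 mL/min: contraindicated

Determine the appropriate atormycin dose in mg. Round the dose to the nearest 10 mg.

150 mg

SCr = 200 / 88.4 = 2.262 mg/dL
CrCl = (140 − 23) × 47.9 / (72 × 2.262) = 5604.3 / 162.86 ≈ 34.4 mL/min
CrCl ≈ 34 mL/min → bracket 30–39 mL/min.
25% of 600 mg = 150 mg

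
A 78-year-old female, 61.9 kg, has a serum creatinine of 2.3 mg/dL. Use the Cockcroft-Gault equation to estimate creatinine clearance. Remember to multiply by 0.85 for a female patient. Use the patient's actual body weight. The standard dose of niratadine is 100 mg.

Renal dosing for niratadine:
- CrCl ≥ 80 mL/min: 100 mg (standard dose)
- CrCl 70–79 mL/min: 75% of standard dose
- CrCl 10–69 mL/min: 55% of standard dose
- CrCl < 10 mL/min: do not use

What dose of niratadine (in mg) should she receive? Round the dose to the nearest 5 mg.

CrCl = (140 − 78) × 61.9 / (72 × 2.3) × 0.85 = 3837.8 / 165.60 × 0.85 ≈ 19.7 mL/min
CrCl ≈ 20 mL/min → bracket 10–69 mL/min.
55% of 100 mg = 55 mg

55 mg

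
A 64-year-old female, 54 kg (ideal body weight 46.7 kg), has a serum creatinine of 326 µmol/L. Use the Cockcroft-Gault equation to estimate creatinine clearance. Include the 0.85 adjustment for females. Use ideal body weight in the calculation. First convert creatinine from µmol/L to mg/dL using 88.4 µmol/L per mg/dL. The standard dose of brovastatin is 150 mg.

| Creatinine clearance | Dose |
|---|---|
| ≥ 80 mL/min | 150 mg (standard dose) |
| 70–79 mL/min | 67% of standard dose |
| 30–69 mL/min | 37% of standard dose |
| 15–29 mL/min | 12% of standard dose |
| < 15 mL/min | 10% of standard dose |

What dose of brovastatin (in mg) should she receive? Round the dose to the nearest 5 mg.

15 mg

SCr = 326 / 88.4 = 3.688 mg/dL
CrCl = (140 − 64) × 46.7 / (72 × 3.688) × 0.85 = 3549.2 / 265.54 × 0.85 ≈ 11.4 mL/min
CrCl ≈ 11 mL/min → bracket < 15 mL/min.
10% of 150 mg = 15 mg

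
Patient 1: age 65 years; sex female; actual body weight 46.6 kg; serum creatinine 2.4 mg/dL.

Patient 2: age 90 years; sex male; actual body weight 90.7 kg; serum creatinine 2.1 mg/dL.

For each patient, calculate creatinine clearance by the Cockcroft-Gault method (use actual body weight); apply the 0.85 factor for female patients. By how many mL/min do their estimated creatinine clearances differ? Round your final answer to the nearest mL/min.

13 mL/min

Patient 1: CrCl = (140 − 65) × 46.6 / (72 × 2.4) × 0.85 = 3495.0 / 172.80 × 0.85 ≈ 17.2 mL/min
Patient 2: CrCl = (140 − 90) × 90.7 / (72 × 2.1) = 4535.0 / 151.20 ≈ 30.0 mL/min
|17.2 − 30.0| = 12.8 mL/min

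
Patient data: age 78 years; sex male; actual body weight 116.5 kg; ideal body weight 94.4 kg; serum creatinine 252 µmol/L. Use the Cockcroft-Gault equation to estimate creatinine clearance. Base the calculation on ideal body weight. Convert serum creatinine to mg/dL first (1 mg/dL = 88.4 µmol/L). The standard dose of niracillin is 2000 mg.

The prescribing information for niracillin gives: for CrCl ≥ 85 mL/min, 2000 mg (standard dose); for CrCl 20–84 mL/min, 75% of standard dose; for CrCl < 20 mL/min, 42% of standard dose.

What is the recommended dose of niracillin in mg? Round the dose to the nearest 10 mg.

1500 mg

SCr = 252 / 88.4 = 2.851 mg/dL
CrCl = (140 − 78) × 94.4 / (72 × 2.851) = 5852.8 / 205.27 ≈ 28.5 mL/min
CrCl ≈ 29 mL/min → bracket 20–84 mL/min.
75% of 2000 mg = 1500 mg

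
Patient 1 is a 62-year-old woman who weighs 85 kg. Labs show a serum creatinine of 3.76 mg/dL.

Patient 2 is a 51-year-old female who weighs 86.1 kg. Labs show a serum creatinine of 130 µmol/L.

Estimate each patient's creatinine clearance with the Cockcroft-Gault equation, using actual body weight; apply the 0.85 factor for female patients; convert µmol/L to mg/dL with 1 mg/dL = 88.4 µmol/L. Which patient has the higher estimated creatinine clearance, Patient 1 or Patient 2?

Patient 2

Patient 1: CrCl = (140 − 62) × 85 / (72 × 3.76) × 0.85 = 6630.0 / 270.72 × 0.85 ≈ 20.8 mL/min
Patient 2: SCr = 130 / 88.4 = 1.471 mg/dL
Patient 2: CrCl = (140 − 51) × 86.1 / (72 × 1.471) × 0.85 = 7662.9 / 105.91 × 0.85 ≈ 61.5 mL/min
20.8 vs 61.5 mL/min → Patient 2 is higher.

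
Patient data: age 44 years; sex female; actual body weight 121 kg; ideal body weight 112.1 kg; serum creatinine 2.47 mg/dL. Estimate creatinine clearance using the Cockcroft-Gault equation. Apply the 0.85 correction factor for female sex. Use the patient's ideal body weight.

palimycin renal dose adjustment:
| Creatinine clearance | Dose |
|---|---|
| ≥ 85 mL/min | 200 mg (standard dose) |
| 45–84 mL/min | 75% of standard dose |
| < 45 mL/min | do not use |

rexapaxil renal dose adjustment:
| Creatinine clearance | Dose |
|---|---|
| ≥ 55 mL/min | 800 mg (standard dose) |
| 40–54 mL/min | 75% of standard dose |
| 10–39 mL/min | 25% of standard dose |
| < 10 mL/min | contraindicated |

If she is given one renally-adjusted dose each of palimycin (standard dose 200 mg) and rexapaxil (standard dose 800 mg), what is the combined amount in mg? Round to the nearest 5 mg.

750 mg

CrCl = (140 − 44) × 112.1 / (72 × 2.47) × 0.85 = 10761.6 / 177.84 × 0.85 ≈ 51.4 mL/min
CrCl ≈ 51 mL/min.
palimycin: 45–84 mL/min → 75% of 200 mg = 150 mg.
rexapaxil: 40–54 mL/min → 75% of 800 mg = 600 mg.
Total = 150 + 600 = 750 mg.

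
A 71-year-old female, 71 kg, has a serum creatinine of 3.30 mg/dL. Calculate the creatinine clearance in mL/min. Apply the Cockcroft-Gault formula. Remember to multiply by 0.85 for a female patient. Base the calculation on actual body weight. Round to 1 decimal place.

CrCl = (140 − 71) × 71 / (72 × 3.3) × 0.85 = 4899.0 / 237.60 × 0.85 ≈ 17.5 mL/min

17.5 mL/min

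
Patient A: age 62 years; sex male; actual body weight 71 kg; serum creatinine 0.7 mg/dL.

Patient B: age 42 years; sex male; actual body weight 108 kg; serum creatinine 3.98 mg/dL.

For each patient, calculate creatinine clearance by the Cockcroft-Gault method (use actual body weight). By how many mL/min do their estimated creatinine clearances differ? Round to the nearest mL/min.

Patient A: CrCl = (140 − 62) × 71 / (72 × 0.7) = 5538.0 / 50.40 ≈ 109.9 mL/min
Patient B: CrCl = (140 − 42) × 108 / (72 × 3.98) = 10584.0 / 286.56 ≈ 36.9 mL/min
|109.9 − 36.9| = 73.0 mL/min

73 mL/min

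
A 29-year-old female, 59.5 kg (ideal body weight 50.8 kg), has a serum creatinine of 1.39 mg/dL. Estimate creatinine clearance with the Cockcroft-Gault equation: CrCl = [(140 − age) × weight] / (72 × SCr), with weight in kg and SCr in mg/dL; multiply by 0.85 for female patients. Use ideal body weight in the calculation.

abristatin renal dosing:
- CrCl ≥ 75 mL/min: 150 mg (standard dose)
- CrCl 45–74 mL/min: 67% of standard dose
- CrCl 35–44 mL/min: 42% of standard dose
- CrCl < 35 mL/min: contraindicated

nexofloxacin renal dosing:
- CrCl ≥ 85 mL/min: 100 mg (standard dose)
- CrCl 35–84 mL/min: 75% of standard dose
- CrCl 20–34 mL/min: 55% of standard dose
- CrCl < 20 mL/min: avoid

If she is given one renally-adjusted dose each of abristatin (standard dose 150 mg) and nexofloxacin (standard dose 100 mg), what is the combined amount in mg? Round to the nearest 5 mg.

175 mg

CrCl = (140 − 29) × 50.8 / (72 × 1.39) × 0.85 = 5638.8 / 100.08 × 0.85 ≈ 47.9 mL/min
CrCl ≈ 48 mL/min.
abristatin: 45–74 mL/min → 67% of 150 mg = 100.5 mg.
nexofloxacin: 35–84 mL/min → 75% of 100 mg = 75 mg.
Total = 100.5 + 75 = 175.5 mg.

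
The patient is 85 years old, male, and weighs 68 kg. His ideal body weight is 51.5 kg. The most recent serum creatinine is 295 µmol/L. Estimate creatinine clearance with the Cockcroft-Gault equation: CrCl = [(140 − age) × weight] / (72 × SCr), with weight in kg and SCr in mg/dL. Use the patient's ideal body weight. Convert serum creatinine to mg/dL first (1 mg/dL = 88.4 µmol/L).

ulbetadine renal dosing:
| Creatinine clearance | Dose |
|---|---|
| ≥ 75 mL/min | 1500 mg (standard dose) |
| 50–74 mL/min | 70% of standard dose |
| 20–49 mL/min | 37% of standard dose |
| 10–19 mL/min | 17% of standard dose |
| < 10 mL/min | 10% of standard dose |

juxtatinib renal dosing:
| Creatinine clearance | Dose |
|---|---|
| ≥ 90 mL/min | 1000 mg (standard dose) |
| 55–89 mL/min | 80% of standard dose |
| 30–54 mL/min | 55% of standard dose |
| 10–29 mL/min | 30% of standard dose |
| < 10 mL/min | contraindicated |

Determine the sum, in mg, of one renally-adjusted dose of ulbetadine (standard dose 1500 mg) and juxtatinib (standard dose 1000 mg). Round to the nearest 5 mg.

555 mg

SCr = 295 / 88.4 = 3.337 mg/dL
CrCl = (140 − 85) × 51.5 / (72 × 3.337) = 2832.5 / 240.26 ≈ 11.8 mL/min
CrCl ≈ 12 mL/min.
ulbetadine: 10–19 mL/min → 17% of 1500 mg = 255 mg.
juxtatinib: 10–29 mL/min → 30% of 1000 mg = 300 mg.
Total = 255 + 300 = 555 mg.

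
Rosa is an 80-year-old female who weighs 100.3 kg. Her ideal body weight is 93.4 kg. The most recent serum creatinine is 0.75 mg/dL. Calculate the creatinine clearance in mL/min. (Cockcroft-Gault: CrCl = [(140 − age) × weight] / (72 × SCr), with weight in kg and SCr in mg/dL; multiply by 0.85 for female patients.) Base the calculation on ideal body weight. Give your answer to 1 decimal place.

88.2 mL/min

CrCl = (140 − 80) × 93.4 / (72 × 0.75) × 0.85 = 5604.0 / 54.00 × 0.85 ≈ 88.2 mL/min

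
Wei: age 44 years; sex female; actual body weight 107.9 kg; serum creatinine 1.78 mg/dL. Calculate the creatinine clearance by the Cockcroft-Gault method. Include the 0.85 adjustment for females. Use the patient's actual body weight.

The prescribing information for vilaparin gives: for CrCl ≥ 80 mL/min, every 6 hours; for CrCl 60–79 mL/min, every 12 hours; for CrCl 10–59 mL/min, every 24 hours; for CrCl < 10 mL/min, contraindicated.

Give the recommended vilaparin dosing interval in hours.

CrCl = (140 − 44) × 107.9 / (72 × 1.78) × 0.85 = 10358.4 / 128.16 × 0.85 ≈ 68.7 mL/min
CrCl ≈ 69 mL/min → bracket 60–79 mL/min → every 12 hours.

every 12 hours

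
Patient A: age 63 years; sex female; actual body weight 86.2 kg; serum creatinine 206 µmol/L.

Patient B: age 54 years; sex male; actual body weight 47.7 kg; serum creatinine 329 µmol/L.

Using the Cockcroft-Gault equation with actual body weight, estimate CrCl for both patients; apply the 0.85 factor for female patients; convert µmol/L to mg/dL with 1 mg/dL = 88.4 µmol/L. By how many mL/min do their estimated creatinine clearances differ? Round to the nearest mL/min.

18 mL/min

Patient A: SCr = 206 / 88.4 = 2.33 mg/dL
Patient A: CrCl = (140 − 63) × 86.2 / (72 × 2.33) × 0.85 = 6637.4 / 167.76 × 0.85 ≈ 33.6 mL/min
Patient B: SCr = 329 / 88.4 = 3.722 mg/dL
Patient B: CrCl = (140 − 54) × 47.7 / (72 × 3.722) = 4102.2 / 267.98 ≈ 15.3 mL/min
|33.6 − 15.3| = 18.3 mL/min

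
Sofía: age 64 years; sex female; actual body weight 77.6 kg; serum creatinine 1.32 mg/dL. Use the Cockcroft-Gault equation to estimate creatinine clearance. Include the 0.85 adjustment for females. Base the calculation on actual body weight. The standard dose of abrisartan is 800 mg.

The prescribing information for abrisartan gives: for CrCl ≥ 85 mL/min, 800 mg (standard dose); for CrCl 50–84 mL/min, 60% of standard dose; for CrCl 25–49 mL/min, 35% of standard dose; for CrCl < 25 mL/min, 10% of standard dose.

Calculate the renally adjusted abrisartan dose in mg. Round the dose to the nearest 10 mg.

CrCl = (140 − 64) × 77.6 / (72 × 1.32) × 0.85 = 5897.6 / 95.04 × 0.85 ≈ 52.7 mL/min
CrCl ≈ 53 mL/min → bracket 50–84 mL/min.
60% of 800 mg = 480 mg

480 mg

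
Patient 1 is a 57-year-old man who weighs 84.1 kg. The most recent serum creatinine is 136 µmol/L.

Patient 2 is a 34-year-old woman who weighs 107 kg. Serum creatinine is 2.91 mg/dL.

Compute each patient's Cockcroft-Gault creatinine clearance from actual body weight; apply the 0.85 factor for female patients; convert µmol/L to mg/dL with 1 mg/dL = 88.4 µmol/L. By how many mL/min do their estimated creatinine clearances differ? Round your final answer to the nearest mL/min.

Patient 1: SCr = 136 / 88.4 = 1.538 mg/dL
Patient 1: CrCl = (140 − 57) × 84.1 / (72 × 1.538) = 6980.3 / 110.74 ≈ 63.0 mL/min
Patient 2: CrCl = (140 − 34) × 107 / (72 × 2.91) × 0.85 = 11342.0 / 209.52 × 0.85 ≈ 46.0 mL/min
|63.0 − 46.0| = 17.0 mL/min

17 mL/min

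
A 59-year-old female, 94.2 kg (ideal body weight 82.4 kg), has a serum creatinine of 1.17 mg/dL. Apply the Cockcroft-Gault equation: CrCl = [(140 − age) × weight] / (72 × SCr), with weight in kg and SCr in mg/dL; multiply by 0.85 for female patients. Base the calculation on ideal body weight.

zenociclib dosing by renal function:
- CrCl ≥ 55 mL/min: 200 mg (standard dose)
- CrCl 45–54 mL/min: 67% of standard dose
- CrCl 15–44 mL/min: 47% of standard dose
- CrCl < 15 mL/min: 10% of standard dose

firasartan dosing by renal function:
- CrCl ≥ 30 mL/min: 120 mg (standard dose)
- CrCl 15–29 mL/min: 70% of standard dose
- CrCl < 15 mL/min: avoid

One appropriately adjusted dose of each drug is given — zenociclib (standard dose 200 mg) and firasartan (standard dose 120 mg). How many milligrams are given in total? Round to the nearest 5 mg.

320 mg

CrCl = (140 − 59) × 82.4 / (72 × 1.17) × 0.85 = 6674.4 / 84.24 × 0.85 ≈ 67.3 mL/min
CrCl ≈ 67 mL/min.
zenociclib: ≥ 55 mL/min → 100% of 200 mg = 200 mg.
firasartan: ≥ 30 mL/min → 100% of 120 mg = 120 mg.
Total = 200 + 120 = 320 mg.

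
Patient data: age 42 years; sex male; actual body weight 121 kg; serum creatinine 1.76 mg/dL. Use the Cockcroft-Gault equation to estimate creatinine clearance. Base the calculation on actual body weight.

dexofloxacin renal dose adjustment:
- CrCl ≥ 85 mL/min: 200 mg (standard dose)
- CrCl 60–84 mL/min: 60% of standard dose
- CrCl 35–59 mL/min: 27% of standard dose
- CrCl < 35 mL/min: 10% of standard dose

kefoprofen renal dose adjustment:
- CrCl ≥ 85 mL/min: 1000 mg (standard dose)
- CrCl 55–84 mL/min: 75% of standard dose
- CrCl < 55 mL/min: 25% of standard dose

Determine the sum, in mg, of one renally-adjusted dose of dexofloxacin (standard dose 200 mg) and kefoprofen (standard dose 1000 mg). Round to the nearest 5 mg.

1200 mg

CrCl = (140 − 42) × 121 / (72 × 1.76) = 11858.0 / 126.72 ≈ 93.6 mL/min
CrCl ≈ 94 mL/min.
dexofloxacin: ≥ 85 mL/min → 100% of 200 mg = 200 mg.
kefoprofen: ≥ 85 mL/min → 100% of 1000 mg = 1000 mg.
Total = 200 + 1000 = 1200 mg.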